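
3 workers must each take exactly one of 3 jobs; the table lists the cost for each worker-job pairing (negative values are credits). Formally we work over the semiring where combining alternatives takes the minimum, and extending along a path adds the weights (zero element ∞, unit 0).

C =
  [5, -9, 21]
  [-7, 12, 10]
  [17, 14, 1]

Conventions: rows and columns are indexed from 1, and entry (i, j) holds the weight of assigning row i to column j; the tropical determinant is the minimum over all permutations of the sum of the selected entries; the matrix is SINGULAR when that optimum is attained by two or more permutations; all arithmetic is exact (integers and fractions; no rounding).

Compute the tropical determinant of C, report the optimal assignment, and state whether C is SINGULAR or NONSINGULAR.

σ = (1, 2, 3): 5 + 12 + 1 = 18
σ = (1, 3, 2): 5 + 10 + 14 = 29
σ = (2, 1, 3): (-9) + (-7) + 1 = -15
σ = (2, 3, 1): (-9) + 10 + 17 = 18
σ = (3, 1, 2): 21 + (-7) + 14 = 28
σ = (3, 2, 1): 21 + 12 + 17 = 50
Optimal value attained by: σ = (2, 1, 3).
Answer: det⊕(C) = -15; verdict: NONSINGULAR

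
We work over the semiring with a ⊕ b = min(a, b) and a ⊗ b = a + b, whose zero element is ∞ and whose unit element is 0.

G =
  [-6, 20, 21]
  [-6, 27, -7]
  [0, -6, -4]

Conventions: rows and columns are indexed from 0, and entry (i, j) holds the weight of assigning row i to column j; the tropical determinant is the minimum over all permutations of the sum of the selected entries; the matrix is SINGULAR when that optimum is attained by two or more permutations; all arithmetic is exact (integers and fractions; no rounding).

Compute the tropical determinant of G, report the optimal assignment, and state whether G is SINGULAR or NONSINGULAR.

σ = (0, 1, 2): (-6) + 27 + (-4) = 17
σ = (0, 2, 1): (-6) + (-7) + (-6) = -19
σ = (1, 0, 2): 20 + (-6) + (-4) = 10
σ = (1, 2, 0): 20 + (-7) + 0 = 13
σ = (2, 0, 1): 21 + (-6) + (-6) = 9
σ = (2, 1, 0): 21 + 27 + 0 = 48
Optimal value attained by: σ = (0, 2, 1).
Answer: det⊕(G) = -19; verdict: NONSINGULAR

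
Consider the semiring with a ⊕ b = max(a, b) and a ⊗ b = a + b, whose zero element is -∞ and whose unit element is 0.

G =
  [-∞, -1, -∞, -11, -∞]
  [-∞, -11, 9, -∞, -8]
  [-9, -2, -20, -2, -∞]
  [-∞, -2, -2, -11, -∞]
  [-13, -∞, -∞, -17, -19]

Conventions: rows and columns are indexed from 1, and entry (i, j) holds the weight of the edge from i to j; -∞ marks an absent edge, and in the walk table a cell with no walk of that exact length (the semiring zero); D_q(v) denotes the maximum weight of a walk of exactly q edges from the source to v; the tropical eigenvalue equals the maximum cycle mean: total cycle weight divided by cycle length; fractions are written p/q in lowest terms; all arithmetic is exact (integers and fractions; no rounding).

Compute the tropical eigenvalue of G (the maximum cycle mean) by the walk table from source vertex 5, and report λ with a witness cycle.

q=0: [-∞, -∞, -∞, -∞, 0]
q=1: [-13, -∞, -∞, -17, -19]
q=2: [-32, -14, -19, -24, -38]
q=3: [-28, -21, -5, -21, -22]
q=4: [-14, -7, -12, -7, -29]
q=5: [-21, -9, 2, -14, -15]
Optimal cycle mean attained by: cycle 2->3->2, total 9 + (-2), length 2.
Answer: λ = 7/2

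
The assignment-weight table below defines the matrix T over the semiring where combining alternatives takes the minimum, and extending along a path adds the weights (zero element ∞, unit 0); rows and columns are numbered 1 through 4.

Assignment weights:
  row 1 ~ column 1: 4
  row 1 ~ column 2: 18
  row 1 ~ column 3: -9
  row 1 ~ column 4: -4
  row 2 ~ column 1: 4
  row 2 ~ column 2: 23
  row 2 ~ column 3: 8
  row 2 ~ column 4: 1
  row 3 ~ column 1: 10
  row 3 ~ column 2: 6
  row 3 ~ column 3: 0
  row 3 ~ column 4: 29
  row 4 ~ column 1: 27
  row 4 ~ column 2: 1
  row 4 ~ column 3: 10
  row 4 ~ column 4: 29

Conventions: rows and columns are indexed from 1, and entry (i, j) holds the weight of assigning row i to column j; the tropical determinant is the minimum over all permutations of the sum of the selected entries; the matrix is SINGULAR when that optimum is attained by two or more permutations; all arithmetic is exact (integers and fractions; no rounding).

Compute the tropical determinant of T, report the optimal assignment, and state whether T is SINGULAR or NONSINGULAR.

σ = (1, 2, 3, 4): 4 + 23 + 0 + 29 = 56
σ = (1, 2, 4, 3): 4 + 23 + 29 + 10 = 66
σ = (1, 3, 2, 4): 4 + 8 + 6 + 29 = 47
σ = (1, 3, 4, 2): 4 + 8 + 29 + 1 = 42
σ = (1, 4, 2, 3): 4 + 1 + 6 + 10 = 21
σ = (1, 4, 3, 2): 4 + 1 + 0 + 1 = 6
σ = (2, 1, 3, 4): 18 + 4 + 0 + 29 = 51
σ = (2, 1, 4, 3): 18 + 4 + 29 + 10 = 61
σ = (2, 3, 1, 4): 18 + 8 + 10 + 29 = 65
σ = (2, 3, 4, 1): 18 + 8 + 29 + 27 = 82
σ = (2, 4, 1, 3): 18 + 1 + 10 + 10 = 39
σ = (2, 4, 3, 1): 18 + 1 + 0 + 27 = 46
σ = (3, 1, 2, 4): (-9) + 4 + 6 + 29 = 30
σ = (3, 1, 4, 2): (-9) + 4 + 29 + 1 = 25
σ = (3, 2, 1, 4): (-9) + 23 + 10 + 29 = 53
σ = (3, 2, 4, 1): (-9) + 23 + 29 + 27 = 70
σ = (3, 4, 1, 2): (-9) + 1 + 10 + 1 = 3
σ = (3, 4, 2, 1): (-9) + 1 + 6 + 27 = 25
σ = (4, 1, 2, 3): (-4) + 4 + 6 + 10 = 16
σ = (4, 1, 3, 2): (-4) + 4 + 0 + 1 = 1
σ = (4, 2, 1, 3): (-4) + 23 + 10 + 10 = 39
σ = (4, 2, 3, 1): (-4) + 23 + 0 + 27 = 46
σ = (4, 3, 1, 2): (-4) + 8 + 10 + 1 = 15
σ = (4, 3, 2, 1): (-4) + 8 + 6 + 27 = 37
Optimal value attained by: σ = (4, 1, 3, 2).
Answer: det⊕(T) = 1; verdict: NONSINGULAR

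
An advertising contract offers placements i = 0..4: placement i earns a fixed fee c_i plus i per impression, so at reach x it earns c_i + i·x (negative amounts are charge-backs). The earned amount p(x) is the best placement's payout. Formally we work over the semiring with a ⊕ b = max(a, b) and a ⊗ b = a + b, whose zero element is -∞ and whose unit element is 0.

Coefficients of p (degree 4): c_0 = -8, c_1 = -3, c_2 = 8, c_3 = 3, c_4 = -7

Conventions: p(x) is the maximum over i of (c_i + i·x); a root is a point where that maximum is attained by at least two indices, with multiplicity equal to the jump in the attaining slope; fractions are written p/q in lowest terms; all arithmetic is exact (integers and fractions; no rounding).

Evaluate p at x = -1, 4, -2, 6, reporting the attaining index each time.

p(-1) = max(-8+0·(-1)=-8, -3+1·(-1)=-4, 8+2·(-1)=6, 3+3·(-1)=0, -7+4·(-1)=-11) = 6 (attained by i=2)
p(4) = max(-8+0·4=-8, -3+1·4=1, 8+2·4=16, 3+3·4=15, -7+4·4=9) = 16 (attained by i=2)
p(-2) = max(-8+0·(-2)=-8, -3+1·(-2)=-5, 8+2·(-2)=4, 3+3·(-2)=-3, -7+4·(-2)=-15) = 4 (attained by i=2)
p(6) = max(-8+0·6=-8, -3+1·6=3, 8+2·6=20, 3+3·6=21, -7+4·6=17) = 21 (attained by i=3)
Answer: p(-1) = 6; p(4) = 16; p(-2) = 4; p(6) = 21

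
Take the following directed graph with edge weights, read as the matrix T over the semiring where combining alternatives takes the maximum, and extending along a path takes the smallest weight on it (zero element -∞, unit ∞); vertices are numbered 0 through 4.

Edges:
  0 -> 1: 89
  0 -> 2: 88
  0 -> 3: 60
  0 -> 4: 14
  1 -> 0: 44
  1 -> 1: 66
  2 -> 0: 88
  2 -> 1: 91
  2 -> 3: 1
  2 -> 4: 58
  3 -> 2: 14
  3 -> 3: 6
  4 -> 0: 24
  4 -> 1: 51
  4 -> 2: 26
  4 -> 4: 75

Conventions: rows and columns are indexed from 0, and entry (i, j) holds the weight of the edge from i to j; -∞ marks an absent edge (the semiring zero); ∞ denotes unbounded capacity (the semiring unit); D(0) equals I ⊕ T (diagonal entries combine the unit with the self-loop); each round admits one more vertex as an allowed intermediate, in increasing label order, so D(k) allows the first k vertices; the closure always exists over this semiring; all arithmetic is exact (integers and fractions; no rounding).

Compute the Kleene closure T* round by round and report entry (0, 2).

D(0):
  [∞, 89, 88, 60, 14]
  [44, ∞, -∞, -∞, -∞]
  [88, 91, ∞, 1, 58]
  [-∞, -∞, 14, ∞, -∞]
  [24, 51, 26, -∞, ∞]
D(1):
  [∞, 89, 88, 60, 14]
  [44, ∞, 44, 44, 14]
  [88, 91, ∞, 60, 58]
  [-∞, -∞, 14, ∞, -∞]
  [24, 51, 26, 24, ∞]
D(2):
  [∞, 89, 88, 60, 14]
  [44, ∞, 44, 44, 14]
  [88, 91, ∞, 60, 58]
  [-∞, -∞, 14, ∞, -∞]
  [44, 51, 44, 44, ∞]
D(3):
  [∞, 89, 88, 60, 58]
  [44, ∞, 44, 44, 44]
  [88, 91, ∞, 60, 58]
  [14, 14, 14, ∞, 14]
  [44, 51, 44, 44, ∞]
D(4):
  [∞, 89, 88, 60, 58]
  [44, ∞, 44, 44, 44]
  [88, 91, ∞, 60, 58]
  [14, 14, 14, ∞, 14]
  [44, 51, 44, 44, ∞]
D(5):
  [∞, 89, 88, 60, 58]
  [44, ∞, 44, 44, 44]
  [88, 91, ∞, 60, 58]
  [14, 14, 14, ∞, 14]
  [44, 51, 44, 44, ∞]
Answer: T*[0][2] = 88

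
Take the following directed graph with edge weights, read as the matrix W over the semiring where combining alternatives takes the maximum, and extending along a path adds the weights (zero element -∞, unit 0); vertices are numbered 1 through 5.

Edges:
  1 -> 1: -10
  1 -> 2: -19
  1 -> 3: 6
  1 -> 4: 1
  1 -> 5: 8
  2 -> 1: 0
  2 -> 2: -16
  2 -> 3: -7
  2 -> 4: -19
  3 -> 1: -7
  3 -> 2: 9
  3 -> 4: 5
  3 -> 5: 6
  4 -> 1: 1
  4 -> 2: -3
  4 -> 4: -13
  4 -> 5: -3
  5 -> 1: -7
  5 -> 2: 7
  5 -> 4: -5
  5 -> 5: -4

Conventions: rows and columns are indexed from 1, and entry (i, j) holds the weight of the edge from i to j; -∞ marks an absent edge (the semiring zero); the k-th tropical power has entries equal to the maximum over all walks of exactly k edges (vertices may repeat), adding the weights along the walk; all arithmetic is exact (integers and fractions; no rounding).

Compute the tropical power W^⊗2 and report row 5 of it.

W^⊗2:
  [2, 15, -4, 11, 12]
  [-10, 2, 6, 1, 8]
  [9, 13, 2, 1, 2]
  [-3, 4, 7, 2, 9]
  [7, 3, 0, -6, 1]
Answer: row 5 of W^⊗2 = [7, 3, 0, -6, 1]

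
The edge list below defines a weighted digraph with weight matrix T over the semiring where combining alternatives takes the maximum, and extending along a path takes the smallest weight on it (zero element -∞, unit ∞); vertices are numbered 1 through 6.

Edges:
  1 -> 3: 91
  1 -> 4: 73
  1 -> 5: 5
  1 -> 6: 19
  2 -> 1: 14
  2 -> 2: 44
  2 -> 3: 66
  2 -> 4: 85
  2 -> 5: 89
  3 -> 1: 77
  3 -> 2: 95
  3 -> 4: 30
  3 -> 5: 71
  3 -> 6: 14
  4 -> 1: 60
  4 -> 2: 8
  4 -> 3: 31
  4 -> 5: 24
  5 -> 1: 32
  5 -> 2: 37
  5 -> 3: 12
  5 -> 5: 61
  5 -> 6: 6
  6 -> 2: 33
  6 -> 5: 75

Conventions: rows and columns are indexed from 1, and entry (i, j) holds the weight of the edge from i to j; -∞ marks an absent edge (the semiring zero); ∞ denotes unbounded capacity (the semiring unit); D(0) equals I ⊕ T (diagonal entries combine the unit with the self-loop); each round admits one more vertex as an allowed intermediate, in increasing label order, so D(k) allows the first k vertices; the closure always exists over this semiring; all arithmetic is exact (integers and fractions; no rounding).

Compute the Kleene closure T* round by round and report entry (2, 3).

D(0):
  [∞, -∞, 91, 73, 5, 19]
  [14, ∞, 66, 85, 89, -∞]
  [77, 95, ∞, 30, 71, 14]
  [60, 8, 31, ∞, 24, -∞]
  [32, 37, 12, -∞, ∞, 6]
  [-∞, 33, -∞, -∞, 75, ∞]
D(1):
  [∞, -∞, 91, 73, 5, 19]
  [14, ∞, 66, 85, 89, 14]
  [77, 95, ∞, 73, 71, 19]
  [60, 8, 60, ∞, 24, 19]
  [32, 37, 32, 32, ∞, 19]
  [-∞, 33, -∞, -∞, 75, ∞]
D(2):
  [∞, -∞, 91, 73, 5, 19]
  [14, ∞, 66, 85, 89, 14]
  [77, 95, ∞, 85, 89, 19]
  [60, 8, 60, ∞, 24, 19]
  [32, 37, 37, 37, ∞, 19]
  [14, 33, 33, 33, 75, ∞]
D(3):
  [∞, 91, 91, 85, 89, 19]
  [66, ∞, 66, 85, 89, 19]
  [77, 95, ∞, 85, 89, 19]
  [60, 60, 60, ∞, 60, 19]
  [37, 37, 37, 37, ∞, 19]
  [33, 33, 33, 33, 75, ∞]
D(4):
  [∞, 91, 91, 85, 89, 19]
  [66, ∞, 66, 85, 89, 19]
  [77, 95, ∞, 85, 89, 19]
  [60, 60, 60, ∞, 60, 19]
  [37, 37, 37, 37, ∞, 19]
  [33, 33, 33, 33, 75, ∞]
D(5):
  [∞, 91, 91, 85, 89, 19]
  [66, ∞, 66, 85, 89, 19]
  [77, 95, ∞, 85, 89, 19]
  [60, 60, 60, ∞, 60, 19]
  [37, 37, 37, 37, ∞, 19]
  [37, 37, 37, 37, 75, ∞]
D(6):
  [∞, 91, 91, 85, 89, 19]
  [66, ∞, 66, 85, 89, 19]
  [77, 95, ∞, 85, 89, 19]
  [60, 60, 60, ∞, 60, 19]
  [37, 37, 37, 37, ∞, 19]
  [37, 37, 37, 37, 75, ∞]
Answer: T*[2][3] = 66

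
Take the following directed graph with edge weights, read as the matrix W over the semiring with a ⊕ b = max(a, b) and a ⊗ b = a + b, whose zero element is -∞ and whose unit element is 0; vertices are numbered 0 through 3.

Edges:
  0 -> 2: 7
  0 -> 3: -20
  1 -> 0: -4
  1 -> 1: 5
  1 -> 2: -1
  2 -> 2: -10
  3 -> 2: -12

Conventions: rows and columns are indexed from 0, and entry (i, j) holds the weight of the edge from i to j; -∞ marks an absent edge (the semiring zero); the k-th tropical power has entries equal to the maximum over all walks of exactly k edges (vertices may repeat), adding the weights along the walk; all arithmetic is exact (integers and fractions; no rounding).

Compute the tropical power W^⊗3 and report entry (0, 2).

W^⊗2:
  [-∞, -∞, -3, -∞]
  [1, 10, 4, -24]
  [-∞, -∞, -20, -∞]
  [-∞, -∞, -22, -∞]
W^⊗3:
  [-∞, -∞, -13, -∞]
  [6, 15, 9, -19]
  [-∞, -∞, -30, -∞]
  [-∞, -∞, -32, -∞]
Key observation: the optimum is the walk 0->2->2->2, with weight 7 + (-10) + (-10) = -13.
Optimal value attained by: walk 0->2->2->2.
Answer: (W^⊗3)[0][2] = -13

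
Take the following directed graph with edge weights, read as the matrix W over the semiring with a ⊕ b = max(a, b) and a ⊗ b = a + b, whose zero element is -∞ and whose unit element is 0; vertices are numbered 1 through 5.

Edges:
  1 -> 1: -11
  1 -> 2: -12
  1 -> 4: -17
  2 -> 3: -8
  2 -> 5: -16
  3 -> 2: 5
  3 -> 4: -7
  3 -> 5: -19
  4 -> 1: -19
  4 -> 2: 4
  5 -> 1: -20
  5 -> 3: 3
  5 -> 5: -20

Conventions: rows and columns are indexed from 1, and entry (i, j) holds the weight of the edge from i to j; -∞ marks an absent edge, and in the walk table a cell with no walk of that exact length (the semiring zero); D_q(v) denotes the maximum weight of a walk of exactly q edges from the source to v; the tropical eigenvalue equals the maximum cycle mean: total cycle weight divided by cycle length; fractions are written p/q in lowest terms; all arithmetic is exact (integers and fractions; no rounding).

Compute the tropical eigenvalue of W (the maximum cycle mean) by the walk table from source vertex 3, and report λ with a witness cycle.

q=0: [-∞, -∞, 0, -∞, -∞]
q=1: [-∞, 5, -∞, -7, -19]
q=2: [-26, -3, -3, -∞, -11]
q=3: [-31, 2, -8, -10, -19]
q=4: [-29, -3, -6, -15, -14]
q=5: [-34, -1, -11, -13, -19]
Optimal cycle mean attained by: cycle 2->3->2, total (-8) + 5, length 2.
Answer: λ = -3/2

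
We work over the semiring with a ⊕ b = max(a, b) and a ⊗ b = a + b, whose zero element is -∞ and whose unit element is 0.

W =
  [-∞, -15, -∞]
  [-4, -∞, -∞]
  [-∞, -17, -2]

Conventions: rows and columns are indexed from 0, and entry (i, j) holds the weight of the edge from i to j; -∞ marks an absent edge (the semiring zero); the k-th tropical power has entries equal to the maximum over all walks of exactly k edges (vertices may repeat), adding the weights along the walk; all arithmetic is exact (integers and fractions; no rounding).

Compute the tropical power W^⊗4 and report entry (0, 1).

W^⊗2:
  [-19, -∞, -∞]
  [-∞, -19, -∞]
  [-21, -19, -4]
W^⊗3:
  [-∞, -34, -∞]
  [-23, -∞, -∞]
  [-23, -21, -6]
W^⊗4:
  [-38, -∞, -∞]
  [-∞, -38, -∞]
  [-25, -23, -8]
Key observation: no walk of exactly 4 edges connects these vertices, so the entry is the semiring zero.
Answer: (W^⊗4)[0][1] = -∞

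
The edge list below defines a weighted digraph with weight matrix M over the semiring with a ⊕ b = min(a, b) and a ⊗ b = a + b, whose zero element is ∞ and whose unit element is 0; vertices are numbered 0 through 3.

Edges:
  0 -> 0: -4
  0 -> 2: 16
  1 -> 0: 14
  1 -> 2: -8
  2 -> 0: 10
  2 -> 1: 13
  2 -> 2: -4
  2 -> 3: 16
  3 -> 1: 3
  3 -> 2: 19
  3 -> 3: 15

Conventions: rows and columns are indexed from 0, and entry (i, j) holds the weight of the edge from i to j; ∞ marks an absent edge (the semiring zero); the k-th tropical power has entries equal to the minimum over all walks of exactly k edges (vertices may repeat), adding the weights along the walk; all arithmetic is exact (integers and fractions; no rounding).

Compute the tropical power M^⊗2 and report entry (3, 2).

M^⊗2:
  [-8, 29, 12, 32]
  [2, 5, -12, 8]
  [6, 9, -8, 12]
  [17, 18, -5, 30]
Key observation: the optimum is the walk 3->1->2, with weight 3 + (-8) = -5.
Optimal value attained by: walk 3->1->2.
Answer: (M^⊗2)[3][2] = -5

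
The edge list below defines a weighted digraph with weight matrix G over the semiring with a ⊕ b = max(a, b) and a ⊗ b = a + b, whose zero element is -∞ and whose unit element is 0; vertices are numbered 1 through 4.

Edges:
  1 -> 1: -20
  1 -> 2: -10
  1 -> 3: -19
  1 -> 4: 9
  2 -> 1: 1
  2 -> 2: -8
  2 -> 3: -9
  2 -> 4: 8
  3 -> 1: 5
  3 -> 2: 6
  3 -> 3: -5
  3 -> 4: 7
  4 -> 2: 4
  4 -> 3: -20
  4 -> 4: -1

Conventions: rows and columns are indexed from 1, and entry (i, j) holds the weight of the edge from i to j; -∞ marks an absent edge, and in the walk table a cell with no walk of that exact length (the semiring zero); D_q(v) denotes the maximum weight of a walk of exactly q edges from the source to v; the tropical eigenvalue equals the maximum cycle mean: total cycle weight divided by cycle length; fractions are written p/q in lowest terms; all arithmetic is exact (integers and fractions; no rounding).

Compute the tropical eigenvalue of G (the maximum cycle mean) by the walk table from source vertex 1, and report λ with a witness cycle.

q=0: [0, -∞, -∞, -∞]
q=1: [-20, -10, -19, 9]
q=2: [-9, 13, -11, 8]
q=3: [14, 12, 4, 21]
q=4: [13, 25, 3, 23]
Optimal cycle mean attained by: cycle 2->4->2, total 8 + 4, length 2.
Answer: λ = 6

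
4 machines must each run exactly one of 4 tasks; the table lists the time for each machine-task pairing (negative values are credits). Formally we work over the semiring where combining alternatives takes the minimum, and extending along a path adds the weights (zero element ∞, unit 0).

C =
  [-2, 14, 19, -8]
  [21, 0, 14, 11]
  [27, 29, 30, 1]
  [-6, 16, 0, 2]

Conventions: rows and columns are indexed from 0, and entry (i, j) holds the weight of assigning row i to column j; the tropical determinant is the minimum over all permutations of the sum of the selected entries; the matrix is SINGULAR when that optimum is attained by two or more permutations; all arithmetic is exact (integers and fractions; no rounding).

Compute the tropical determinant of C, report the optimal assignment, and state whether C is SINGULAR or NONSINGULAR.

σ = (0, 1, 2, 3): (-2) + 0 + 30 + 2 = 30
σ = (0, 1, 3, 2): (-2) + 0 + 1 + 0 = -1
σ = (0, 2, 1, 3): (-2) + 14 + 29 + 2 = 43
σ = (0, 2, 3, 1): (-2) + 14 + 1 + 16 = 29
σ = (0, 3, 1, 2): (-2) + 11 + 29 + 0 = 38
σ = (0, 3, 2, 1): (-2) + 11 + 30 + 16 = 55
σ = (1, 0, 2, 3): 14 + 21 + 30 + 2 = 67
σ = (1, 0, 3, 2): 14 + 21 + 1 + 0 = 36
σ = (1, 2, 0, 3): 14 + 14 + 27 + 2 = 57
σ = (1, 2, 3, 0): 14 + 14 + 1 + (-6) = 23
σ = (1, 3, 0, 2): 14 + 11 + 27 + 0 = 52
σ = (1, 3, 2, 0): 14 + 11 + 30 + (-6) = 49
σ = (2, 0, 1, 3): 19 + 21 + 29 + 2 = 71
σ = (2, 0, 3, 1): 19 + 21 + 1 + 16 = 57
σ = (2, 1, 0, 3): 19 + 0 + 27 + 2 = 48
σ = (2, 1, 3, 0): 19 + 0 + 1 + (-6) = 14
σ = (2, 3, 0, 1): 19 + 11 + 27 + 16 = 73
σ = (2, 3, 1, 0): 19 + 11 + 29 + (-6) = 53
σ = (3, 0, 1, 2): (-8) + 21 + 29 + 0 = 42
σ = (3, 0, 2, 1): (-8) + 21 + 30 + 16 = 59
σ = (3, 1, 0, 2): (-8) + 0 + 27 + 0 = 19
σ = (3, 1, 2, 0): (-8) + 0 + 30 + (-6) = 16
σ = (3, 2, 0, 1): (-8) + 14 + 27 + 16 = 49
σ = (3, 2, 1, 0): (-8) + 14 + 29 + (-6) = 29
Optimal value attained by: σ = (0, 1, 3, 2).
Answer: det⊕(C) = -1; verdict: NONSINGULAR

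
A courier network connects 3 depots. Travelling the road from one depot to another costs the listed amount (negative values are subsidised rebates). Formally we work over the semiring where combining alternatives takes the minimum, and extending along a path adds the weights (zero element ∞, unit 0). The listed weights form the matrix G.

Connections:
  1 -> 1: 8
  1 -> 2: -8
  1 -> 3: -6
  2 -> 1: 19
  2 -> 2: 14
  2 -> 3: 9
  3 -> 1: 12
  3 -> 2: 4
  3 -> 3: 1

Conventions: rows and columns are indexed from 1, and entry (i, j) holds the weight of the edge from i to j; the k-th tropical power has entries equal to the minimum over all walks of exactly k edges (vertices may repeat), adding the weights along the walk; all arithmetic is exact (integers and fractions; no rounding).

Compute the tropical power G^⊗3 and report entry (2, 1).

G^⊗2:
  [6, -2, -5]
  [21, 11, 10]
  [13, 4, 2]
G^⊗3:
  [7, -2, -4]
  [22, 13, 11]
  [14, 5, 3]
Key observation: the optimum is the walk 2->3->3->1, with weight 9 + 1 + 12 = 22.
Optimal value attained by: walk 2->3->3->1.
Answer: (G^⊗3)[2][1] = 22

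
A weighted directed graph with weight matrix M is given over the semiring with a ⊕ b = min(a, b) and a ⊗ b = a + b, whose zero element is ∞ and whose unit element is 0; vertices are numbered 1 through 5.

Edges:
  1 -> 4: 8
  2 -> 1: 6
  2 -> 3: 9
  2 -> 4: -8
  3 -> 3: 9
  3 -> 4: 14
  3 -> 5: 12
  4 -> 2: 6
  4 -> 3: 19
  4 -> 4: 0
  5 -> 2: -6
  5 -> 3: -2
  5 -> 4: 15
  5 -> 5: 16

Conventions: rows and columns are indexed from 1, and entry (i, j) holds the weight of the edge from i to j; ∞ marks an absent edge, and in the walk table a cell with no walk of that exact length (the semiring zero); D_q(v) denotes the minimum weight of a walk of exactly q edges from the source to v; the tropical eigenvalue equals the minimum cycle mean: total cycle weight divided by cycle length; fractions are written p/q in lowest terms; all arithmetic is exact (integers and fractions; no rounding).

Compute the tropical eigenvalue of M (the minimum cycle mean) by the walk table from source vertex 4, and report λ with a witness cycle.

q=0: [∞, ∞, ∞, 0, ∞]
q=1: [∞, 6, 19, 0, ∞]
q=2: [12, 6, 15, -2, 31]
q=3: [12, 4, 15, -2, 27]
q=4: [10, 4, 13, -4, 27]
q=5: [10, 2, 13, -4, 25]
Optimal cycle mean attained by: cycle 2->4->2, total (-8) + 6, length 2.
Answer: λ = -1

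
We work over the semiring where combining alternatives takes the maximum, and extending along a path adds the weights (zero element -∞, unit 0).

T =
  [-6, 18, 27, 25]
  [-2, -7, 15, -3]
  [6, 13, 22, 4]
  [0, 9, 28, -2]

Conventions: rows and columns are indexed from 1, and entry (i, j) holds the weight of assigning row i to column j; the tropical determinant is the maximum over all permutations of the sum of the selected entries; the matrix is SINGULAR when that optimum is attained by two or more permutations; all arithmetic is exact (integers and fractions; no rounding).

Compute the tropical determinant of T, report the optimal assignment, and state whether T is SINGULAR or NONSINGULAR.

σ = (1, 2, 3, 4): (-6) + (-7) + 22 + (-2) = 7
σ = (1, 2, 4, 3): (-6) + (-7) + 4 + 28 = 19
σ = (1, 3, 2, 4): (-6) + 15 + 13 + (-2) = 20
σ = (1, 3, 4, 2): (-6) + 15 + 4 + 9 = 22
σ = (1, 4, 2, 3): (-6) + (-3) + 13 + 28 = 32
σ = (1, 4, 3, 2): (-6) + (-3) + 22 + 9 = 22
σ = (2, 1, 3, 4): 18 + (-2) + 22 + (-2) = 36
σ = (2, 1, 4, 3): 18 + (-2) + 4 + 28 = 48
σ = (2, 3, 1, 4): 18 + 15 + 6 + (-2) = 37
σ = (2, 3, 4, 1): 18 + 15 + 4 + 0 = 37
σ = (2, 4, 1, 3): 18 + (-3) + 6 + 28 = 49
σ = (2, 4, 3, 1): 18 + (-3) + 22 + 0 = 37
σ = (3, 1, 2, 4): 27 + (-2) + 13 + (-2) = 36
σ = (3, 1, 4, 2): 27 + (-2) + 4 + 9 = 38
σ = (3, 2, 1, 4): 27 + (-7) + 6 + (-2) = 24
σ = (3, 2, 4, 1): 27 + (-7) + 4 + 0 = 24
σ = (3, 4, 1, 2): 27 + (-3) + 6 + 9 = 39
σ = (3, 4, 2, 1): 27 + (-3) + 13 + 0 = 37
σ = (4, 1, 2, 3): 25 + (-2) + 13 + 28 = 64
σ = (4, 1, 3, 2): 25 + (-2) + 22 + 9 = 54
σ = (4, 2, 1, 3): 25 + (-7) + 6 + 28 = 52
σ = (4, 2, 3, 1): 25 + (-7) + 22 + 0 = 40
σ = (4, 3, 1, 2): 25 + 15 + 6 + 9 = 55
σ = (4, 3, 2, 1): 25 + 15 + 13 + 0 = 53
Optimal value attained by: σ = (4, 1, 2, 3).
Answer: det⊕(T) = 64; verdict: NONSINGULAR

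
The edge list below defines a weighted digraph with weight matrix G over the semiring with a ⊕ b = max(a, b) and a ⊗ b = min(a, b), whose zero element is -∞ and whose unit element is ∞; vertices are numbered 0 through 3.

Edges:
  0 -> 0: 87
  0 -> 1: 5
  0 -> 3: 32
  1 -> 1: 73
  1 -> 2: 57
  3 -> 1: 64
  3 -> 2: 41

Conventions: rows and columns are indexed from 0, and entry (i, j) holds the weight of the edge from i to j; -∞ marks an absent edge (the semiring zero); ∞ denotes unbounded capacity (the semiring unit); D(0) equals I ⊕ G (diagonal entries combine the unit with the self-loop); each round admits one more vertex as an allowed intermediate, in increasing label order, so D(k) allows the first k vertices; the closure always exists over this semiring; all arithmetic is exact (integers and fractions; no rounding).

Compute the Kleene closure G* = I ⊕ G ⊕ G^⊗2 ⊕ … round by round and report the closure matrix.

D(0):
  [∞, 5, -∞, 32]
  [-∞, ∞, 57, -∞]
  [-∞, -∞, ∞, -∞]
  [-∞, 64, 41, ∞]
D(1):
  [∞, 5, -∞, 32]
  [-∞, ∞, 57, -∞]
  [-∞, -∞, ∞, -∞]
  [-∞, 64, 41, ∞]
D(2):
  [∞, 5, 5, 32]
  [-∞, ∞, 57, -∞]
  [-∞, -∞, ∞, -∞]
  [-∞, 64, 57, ∞]
D(3):
  [∞, 5, 5, 32]
  [-∞, ∞, 57, -∞]
  [-∞, -∞, ∞, -∞]
  [-∞, 64, 57, ∞]
D(4):
  [∞, 32, 32, 32]
  [-∞, ∞, 57, -∞]
  [-∞, -∞, ∞, -∞]
  [-∞, 64, 57, ∞]
Answer: G* = [[∞, 32, 32, 32], [-∞, ∞, 57, -∞], [-∞, -∞, ∞, -∞], [-∞, 64, 57, ∞]]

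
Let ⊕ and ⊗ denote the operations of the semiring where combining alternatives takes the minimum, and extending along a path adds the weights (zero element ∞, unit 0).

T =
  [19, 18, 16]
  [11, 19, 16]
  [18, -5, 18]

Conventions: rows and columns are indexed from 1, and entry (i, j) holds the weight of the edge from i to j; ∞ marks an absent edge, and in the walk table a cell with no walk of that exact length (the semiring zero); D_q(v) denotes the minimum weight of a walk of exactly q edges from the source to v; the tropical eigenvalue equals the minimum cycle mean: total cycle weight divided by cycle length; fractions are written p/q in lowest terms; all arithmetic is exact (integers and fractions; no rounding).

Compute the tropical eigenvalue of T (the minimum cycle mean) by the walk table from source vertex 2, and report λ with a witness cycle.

q=0: [∞, 0, ∞]
q=1: [11, 19, 16]
q=2: [30, 11, 27]
q=3: [22, 22, 27]
Optimal cycle mean attained by: cycle 2->3->2, total 16 + (-5), length 2.
Answer: λ = 11/2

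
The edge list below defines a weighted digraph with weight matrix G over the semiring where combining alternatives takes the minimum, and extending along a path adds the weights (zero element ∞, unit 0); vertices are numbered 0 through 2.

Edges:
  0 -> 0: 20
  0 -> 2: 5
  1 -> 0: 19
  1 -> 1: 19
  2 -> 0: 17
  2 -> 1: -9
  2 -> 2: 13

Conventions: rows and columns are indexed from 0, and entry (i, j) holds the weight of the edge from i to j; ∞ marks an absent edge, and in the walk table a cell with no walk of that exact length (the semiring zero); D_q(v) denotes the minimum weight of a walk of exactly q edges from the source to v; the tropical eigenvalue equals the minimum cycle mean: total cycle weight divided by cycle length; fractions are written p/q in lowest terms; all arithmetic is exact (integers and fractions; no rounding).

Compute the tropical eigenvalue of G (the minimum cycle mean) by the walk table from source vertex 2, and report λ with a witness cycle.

q=0: [∞, ∞, 0]
q=1: [17, -9, 13]
q=2: [10, 4, 22]
q=3: [23, 13, 15]
Optimal cycle mean attained by: cycle 0->2->1->0, total 5 + (-9) + 19, length 3.
Answer: λ = 5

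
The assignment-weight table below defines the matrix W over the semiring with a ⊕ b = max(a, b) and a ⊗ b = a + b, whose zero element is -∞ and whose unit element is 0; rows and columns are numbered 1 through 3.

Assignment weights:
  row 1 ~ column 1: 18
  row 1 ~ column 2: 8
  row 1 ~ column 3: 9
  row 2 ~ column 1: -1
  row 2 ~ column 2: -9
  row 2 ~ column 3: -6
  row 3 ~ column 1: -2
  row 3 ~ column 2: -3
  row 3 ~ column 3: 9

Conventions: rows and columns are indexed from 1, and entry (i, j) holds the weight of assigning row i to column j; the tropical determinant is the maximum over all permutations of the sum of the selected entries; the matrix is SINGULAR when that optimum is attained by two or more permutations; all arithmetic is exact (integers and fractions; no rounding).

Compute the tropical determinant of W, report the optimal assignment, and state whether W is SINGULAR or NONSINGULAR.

σ = (1, 2, 3): 18 + (-9) + 9 = 18
σ = (1, 3, 2): 18 + (-6) + (-3) = 9
σ = (2, 1, 3): 8 + (-1) + 9 = 16
σ = (2, 3, 1): 8 + (-6) + (-2) = 0
σ = (3, 1, 2): 9 + (-1) + (-3) = 5
σ = (3, 2, 1): 9 + (-9) + (-2) = -2
Optimal value attained by: σ = (1, 2, 3).
Answer: det⊕(W) = 18; verdict: NONSINGULAR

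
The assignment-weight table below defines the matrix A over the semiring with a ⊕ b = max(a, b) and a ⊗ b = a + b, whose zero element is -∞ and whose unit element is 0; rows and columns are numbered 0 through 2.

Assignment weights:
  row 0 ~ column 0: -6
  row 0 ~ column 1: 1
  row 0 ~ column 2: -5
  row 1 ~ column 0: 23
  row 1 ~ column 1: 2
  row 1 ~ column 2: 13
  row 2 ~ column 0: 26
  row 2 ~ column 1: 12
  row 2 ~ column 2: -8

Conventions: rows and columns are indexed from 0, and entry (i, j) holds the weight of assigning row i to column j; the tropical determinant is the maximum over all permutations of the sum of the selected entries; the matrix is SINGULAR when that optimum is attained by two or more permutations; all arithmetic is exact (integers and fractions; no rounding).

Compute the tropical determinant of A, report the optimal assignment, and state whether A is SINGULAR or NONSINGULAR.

σ = (0, 1, 2): (-6) + 2 + (-8) = -12
σ = (0, 2, 1): (-6) + 13 + 12 = 19
σ = (1, 0, 2): 1 + 23 + (-8) = 16
σ = (1, 2, 0): 1 + 13 + 26 = 40
σ = (2, 0, 1): (-5) + 23 + 12 = 30
σ = (2, 1, 0): (-5) + 2 + 26 = 23
Optimal value attained by: σ = (1, 2, 0).
Answer: det⊕(A) = 40; verdict: NONSINGULAR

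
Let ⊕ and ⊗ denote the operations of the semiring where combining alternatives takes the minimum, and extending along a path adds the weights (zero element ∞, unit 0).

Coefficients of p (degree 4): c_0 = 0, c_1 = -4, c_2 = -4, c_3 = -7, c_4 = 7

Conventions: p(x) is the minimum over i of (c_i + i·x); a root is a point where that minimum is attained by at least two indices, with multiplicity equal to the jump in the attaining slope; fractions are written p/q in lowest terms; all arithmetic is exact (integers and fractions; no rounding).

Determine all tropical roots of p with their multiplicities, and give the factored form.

hull edge (i=0, c=0) to (i=1, c=-4): slope -4, span 1
hull edge (i=1, c=-4) to (i=3, c=-7): slope -3/2, span 2
hull edge (i=3, c=-7) to (i=4, c=7): slope 14, span 1
Factored form: p(x) = 7 ⊗ (x ⊕ (-14)) ⊗ (x ⊕ 3/2) ⊗ (x ⊕ 3/2) ⊗ (x ⊕ 4)
Answer: roots = -14 (mult 1), 3/2 (mult 2), 4 (mult 1)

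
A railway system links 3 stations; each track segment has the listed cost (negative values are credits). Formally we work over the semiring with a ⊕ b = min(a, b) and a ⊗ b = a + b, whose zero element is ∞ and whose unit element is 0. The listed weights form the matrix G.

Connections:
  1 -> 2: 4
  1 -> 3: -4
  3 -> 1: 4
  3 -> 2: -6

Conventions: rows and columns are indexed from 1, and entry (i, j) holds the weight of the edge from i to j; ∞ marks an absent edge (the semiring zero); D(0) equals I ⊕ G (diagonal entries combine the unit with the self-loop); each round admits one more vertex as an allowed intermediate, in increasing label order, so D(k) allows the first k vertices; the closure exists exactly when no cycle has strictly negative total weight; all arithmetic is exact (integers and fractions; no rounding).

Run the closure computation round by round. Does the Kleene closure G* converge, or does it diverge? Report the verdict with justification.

D(0):
  [0, 4, -4]
  [∞, 0, ∞]
  [4, -6, 0]
D(1):
  [0, 4, -4]
  [∞, 0, ∞]
  [4, -6, 0]
D(2):
  [0, 4, -4]
  [∞, 0, ∞]
  [4, -6, 0]
D(3):
  [0, -10, -4]
  [∞, 0, ∞]
  [4, -6, 0]
Key observation: every diagonal entry stays at the unit through all rounds, so no improving cycle exists.
Answer: CONVERGES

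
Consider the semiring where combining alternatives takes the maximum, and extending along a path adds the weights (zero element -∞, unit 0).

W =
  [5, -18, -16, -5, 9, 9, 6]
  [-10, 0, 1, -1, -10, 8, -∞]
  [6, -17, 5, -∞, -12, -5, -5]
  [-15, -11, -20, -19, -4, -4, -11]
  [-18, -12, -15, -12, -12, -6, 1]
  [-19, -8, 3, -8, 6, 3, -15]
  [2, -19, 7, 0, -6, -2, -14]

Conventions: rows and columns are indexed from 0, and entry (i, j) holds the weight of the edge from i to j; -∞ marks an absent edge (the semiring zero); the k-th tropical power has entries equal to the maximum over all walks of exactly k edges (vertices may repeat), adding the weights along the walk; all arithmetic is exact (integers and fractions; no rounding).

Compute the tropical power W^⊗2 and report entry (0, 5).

W^⊗2:
  [10, 1, 13, 6, 15, 14, 11]
  [7, 0, 11, 0, 14, 11, -4]
  [11, -12, 10, 1, 15, 15, 12]
  [-9, -11, -1, -11, 2, -1, -3]
  [3, -12, 8, 1, 0, -1, -11]
  [9, -5, 8, -5, 9, 6, 7]
  [13, -10, 12, -3, 11, 11, 8]
Key observation: the optimum is the walk 0->0->5, with weight 5 + 9 = 14.
Optimal value attained by: walk 0->0->5.
Answer: (W^⊗2)[0][5] = 14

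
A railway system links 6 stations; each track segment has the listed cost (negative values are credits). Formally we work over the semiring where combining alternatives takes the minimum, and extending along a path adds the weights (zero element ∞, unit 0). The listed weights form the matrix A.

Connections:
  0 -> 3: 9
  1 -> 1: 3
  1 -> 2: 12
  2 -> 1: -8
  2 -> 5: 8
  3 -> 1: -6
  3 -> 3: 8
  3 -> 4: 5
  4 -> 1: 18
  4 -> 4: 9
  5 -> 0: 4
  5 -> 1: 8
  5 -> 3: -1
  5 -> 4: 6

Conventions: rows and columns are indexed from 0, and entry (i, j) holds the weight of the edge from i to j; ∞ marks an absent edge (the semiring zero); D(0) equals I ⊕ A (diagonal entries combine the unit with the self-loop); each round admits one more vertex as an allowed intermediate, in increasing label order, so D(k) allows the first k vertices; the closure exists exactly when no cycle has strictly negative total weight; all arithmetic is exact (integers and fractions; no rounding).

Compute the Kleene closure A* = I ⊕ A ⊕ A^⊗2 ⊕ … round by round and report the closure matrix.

D(0):
  [0, ∞, ∞, 9, ∞, ∞]
  [∞, 0, 12, ∞, ∞, ∞]
  [∞, -8, 0, ∞, ∞, 8]
  [∞, -6, ∞, 0, 5, ∞]
  [∞, 18, ∞, ∞, 0, ∞]
  [4, 8, ∞, -1, 6, 0]
D(1):
  [0, ∞, ∞, 9, ∞, ∞]
  [∞, 0, 12, ∞, ∞, ∞]
  [∞, -8, 0, ∞, ∞, 8]
  [∞, -6, ∞, 0, 5, ∞]
  [∞, 18, ∞, ∞, 0, ∞]
  [4, 8, ∞, -1, 6, 0]
D(2):
  [0, ∞, ∞, 9, ∞, ∞]
  [∞, 0, 12, ∞, ∞, ∞]
  [∞, -8, 0, ∞, ∞, 8]
  [∞, -6, 6, 0, 5, ∞]
  [∞, 18, 30, ∞, 0, ∞]
  [4, 8, 20, -1, 6, 0]
D(3):
  [0, ∞, ∞, 9, ∞, ∞]
  [∞, 0, 12, ∞, ∞, 20]
  [∞, -8, 0, ∞, ∞, 8]
  [∞, -6, 6, 0, 5, 14]
  [∞, 18, 30, ∞, 0, 38]
  [4, 8, 20, -1, 6, 0]
D(4):
  [0, 3, 15, 9, 14, 23]
  [∞, 0, 12, ∞, ∞, 20]
  [∞, -8, 0, ∞, ∞, 8]
  [∞, -6, 6, 0, 5, 14]
  [∞, 18, 30, ∞, 0, 38]
  [4, -7, 5, -1, 4, 0]
D(5):
  [0, 3, 15, 9, 14, 23]
  [∞, 0, 12, ∞, ∞, 20]
  [∞, -8, 0, ∞, ∞, 8]
  [∞, -6, 6, 0, 5, 14]
  [∞, 18, 30, ∞, 0, 38]
  [4, -7, 5, -1, 4, 0]
D(6):
  [0, 3, 15, 9, 14, 23]
  [24, 0, 12, 19, 24, 20]
  [12, -8, 0, 7, 12, 8]
  [18, -6, 6, 0, 5, 14]
  [42, 18, 30, 37, 0, 38]
  [4, -7, 5, -1, 4, 0]
Answer: A* = [[0, 3, 15, 9, 14, 23], [24, 0, 12, 19, 24, 20], [12, -8, 0, 7, 12, 8], [18, -6, 6, 0, 5, 14], [42, 18, 30, 37, 0, 38], [4, -7, 5, -1, 4, 0]]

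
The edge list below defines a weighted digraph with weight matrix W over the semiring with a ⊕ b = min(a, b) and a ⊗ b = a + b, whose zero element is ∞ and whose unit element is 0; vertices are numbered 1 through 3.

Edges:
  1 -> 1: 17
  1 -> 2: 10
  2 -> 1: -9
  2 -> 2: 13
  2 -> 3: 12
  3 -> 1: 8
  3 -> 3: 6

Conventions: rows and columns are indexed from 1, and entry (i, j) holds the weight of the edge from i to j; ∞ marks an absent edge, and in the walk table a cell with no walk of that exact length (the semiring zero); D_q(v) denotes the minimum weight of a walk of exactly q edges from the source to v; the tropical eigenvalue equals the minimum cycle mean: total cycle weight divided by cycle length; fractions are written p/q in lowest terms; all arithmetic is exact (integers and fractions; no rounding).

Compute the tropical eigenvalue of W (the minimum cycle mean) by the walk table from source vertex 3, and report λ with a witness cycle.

q=0: [∞, ∞, 0]
q=1: [8, ∞, 6]
q=2: [14, 18, 12]
q=3: [9, 24, 18]
Optimal cycle mean attained by: cycle 1->2->1, total 10 + (-9), length 2.
Answer: λ = 1/2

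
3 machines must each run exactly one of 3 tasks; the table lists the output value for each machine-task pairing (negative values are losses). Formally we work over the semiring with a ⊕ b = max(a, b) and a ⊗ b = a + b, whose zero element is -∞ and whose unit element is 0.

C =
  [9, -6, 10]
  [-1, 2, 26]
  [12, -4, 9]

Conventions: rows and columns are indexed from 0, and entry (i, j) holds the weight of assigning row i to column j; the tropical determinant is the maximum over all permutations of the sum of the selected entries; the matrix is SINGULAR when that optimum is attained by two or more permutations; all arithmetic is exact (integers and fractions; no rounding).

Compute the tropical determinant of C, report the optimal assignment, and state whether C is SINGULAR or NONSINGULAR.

σ = (0, 1, 2): 9 + 2 + 9 = 20
σ = (0, 2, 1): 9 + 26 + (-4) = 31
σ = (1, 0, 2): (-6) + (-1) + 9 = 2
σ = (1, 2, 0): (-6) + 26 + 12 = 32
σ = (2, 0, 1): 10 + (-1) + (-4) = 5
σ = (2, 1, 0): 10 + 2 + 12 = 24
Optimal value attained by: σ = (1, 2, 0).
Answer: det⊕(C) = 32; verdict: NONSINGULAR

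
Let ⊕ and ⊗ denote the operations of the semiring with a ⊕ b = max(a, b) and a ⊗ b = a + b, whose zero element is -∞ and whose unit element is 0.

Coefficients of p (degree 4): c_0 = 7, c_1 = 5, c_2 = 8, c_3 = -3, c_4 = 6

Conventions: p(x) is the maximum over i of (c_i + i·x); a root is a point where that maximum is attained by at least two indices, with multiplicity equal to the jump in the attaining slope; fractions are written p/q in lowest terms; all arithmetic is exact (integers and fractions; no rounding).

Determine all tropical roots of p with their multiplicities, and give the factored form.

hull edge (i=0, c=7) to (i=2, c=8): slope 1/2, span 2
hull edge (i=2, c=8) to (i=4, c=6): slope -1, span 2
Factored form: p(x) = 6 ⊗ (x ⊕ (-1/2)) ⊗ (x ⊕ (-1/2)) ⊗ (x ⊕ 1) ⊗ (x ⊕ 1)
Answer: roots = -1/2 (mult 2), 1 (mult 2)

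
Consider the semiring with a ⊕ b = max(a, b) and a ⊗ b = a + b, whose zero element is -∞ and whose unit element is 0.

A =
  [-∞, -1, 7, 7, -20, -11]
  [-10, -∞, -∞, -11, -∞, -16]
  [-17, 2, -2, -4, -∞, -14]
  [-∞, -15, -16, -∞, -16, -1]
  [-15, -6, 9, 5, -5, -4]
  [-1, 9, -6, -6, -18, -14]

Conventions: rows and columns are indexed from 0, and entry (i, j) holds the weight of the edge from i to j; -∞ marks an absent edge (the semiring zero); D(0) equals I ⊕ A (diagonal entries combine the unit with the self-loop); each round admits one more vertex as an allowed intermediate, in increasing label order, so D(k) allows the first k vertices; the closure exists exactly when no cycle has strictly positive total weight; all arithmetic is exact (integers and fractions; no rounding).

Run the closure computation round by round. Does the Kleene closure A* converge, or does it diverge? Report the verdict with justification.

D(0):
  [0, -1, 7, 7, -20, -11]
  [-10, 0, -∞, -11, -∞, -16]
  [-17, 2, 0, -4, -∞, -14]
  [-∞, -15, -16, 0, -16, -1]
  [-15, -6, 9, 5, 0, -4]
  [-1, 9, -6, -6, -18, 0]
D(1):
  [0, -1, 7, 7, -20, -11]
  [-10, 0, -3, -3, -30, -16]
  [-17, 2, 0, -4, -37, -14]
  [-∞, -15, -16, 0, -16, -1]
  [-15, -6, 9, 5, 0, -4]
  [-1, 9, 6, 6, -18, 0]
D(2):
  [0, -1, 7, 7, -20, -11]
  [-10, 0, -3, -3, -30, -16]
  [-8, 2, 0, -1, -28, -14]
  [-25, -15, -16, 0, -16, -1]
  [-15, -6, 9, 5, 0, -4]
  [-1, 9, 6, 6, -18, 0]
D(3):
  [0, 9, 7, 7, -20, -7]
  [-10, 0, -3, -3, -30, -16]
  [-8, 2, 0, -1, -28, -14]
  [-24, -14, -16, 0, -16, -1]
  [1, 11, 9, 8, 0, -4]
  [-1, 9, 6, 6, -18, 0]
Detection: at round 4, diagonal entry (5, 5) turns strictly positive.
Key observation: the cycle 5->0->2->3->5 has total weight (-1) + 7 + (-4) + (-1), which is strictly positive.
Answer: DIVERGES — positive cycle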